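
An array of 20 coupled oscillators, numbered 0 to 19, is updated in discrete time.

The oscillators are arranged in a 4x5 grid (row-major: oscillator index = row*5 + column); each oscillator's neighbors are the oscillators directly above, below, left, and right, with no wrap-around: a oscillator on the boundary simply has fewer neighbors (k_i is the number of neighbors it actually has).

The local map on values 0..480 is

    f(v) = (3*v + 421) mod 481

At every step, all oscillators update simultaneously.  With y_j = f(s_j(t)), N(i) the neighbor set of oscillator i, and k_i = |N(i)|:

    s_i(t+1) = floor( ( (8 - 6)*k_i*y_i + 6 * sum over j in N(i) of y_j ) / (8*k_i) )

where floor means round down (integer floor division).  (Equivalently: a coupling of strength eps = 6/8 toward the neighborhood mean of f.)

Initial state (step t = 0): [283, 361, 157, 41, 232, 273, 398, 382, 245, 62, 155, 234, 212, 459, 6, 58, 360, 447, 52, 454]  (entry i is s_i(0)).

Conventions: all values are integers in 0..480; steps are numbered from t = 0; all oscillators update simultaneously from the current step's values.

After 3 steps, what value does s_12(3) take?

Answer: s_12(3) = 269

Derivation:
t=0: [283, 361, 157, 41, 232, 273, 398, 382, 245, 62, 155, 234, 212, 459, 6, 58, 360, 447, 52, 454]
t=1: [204, 238, 164, 205, 109, 290, 160, 194, 173, 228, 239, 177, 203, 243, 315, 202, 163, 142, 277, 285]
t=2: [206, 274, 180, 308, 148, 249, 295, 268, 198, 318, 260, 322, 216, 275, 262, 243, 332, 288, 289, 338]
t=3: [201, 295, 351, 325, 394, 216, 306, 250, 265, 273, 264, 320, 269, 208, 353, 307, 347, 302, 351, 332]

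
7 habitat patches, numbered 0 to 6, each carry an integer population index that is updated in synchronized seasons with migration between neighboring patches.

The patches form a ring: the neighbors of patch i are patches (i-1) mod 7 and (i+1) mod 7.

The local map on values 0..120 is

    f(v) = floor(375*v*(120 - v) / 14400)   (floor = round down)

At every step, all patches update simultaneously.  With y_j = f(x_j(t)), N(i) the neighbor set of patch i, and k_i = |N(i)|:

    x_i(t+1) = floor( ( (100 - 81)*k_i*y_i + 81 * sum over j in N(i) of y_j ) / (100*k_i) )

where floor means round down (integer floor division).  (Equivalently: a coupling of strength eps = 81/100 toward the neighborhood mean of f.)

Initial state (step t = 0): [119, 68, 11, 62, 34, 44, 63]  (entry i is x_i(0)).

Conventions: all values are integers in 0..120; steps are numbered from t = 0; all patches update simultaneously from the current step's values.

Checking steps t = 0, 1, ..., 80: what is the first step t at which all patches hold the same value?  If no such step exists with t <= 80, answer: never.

Answer: 16
Key observation: Synchronization is absorbing here: once all patches are equal they stay equal, and step 16 is the first all-equal step.

Derivation:
t=0: [119, 68, 11, 62, 34, 44, 63]  (not all equal)
t=1: [75, 31, 80, 61, 87, 84, 54]  (not all equal)
t=2: [82, 82, 82, 81, 83, 82, 84]  (not all equal)
t=3: [79, 81, 81, 80, 81, 78, 80]  (not all equal)
t=4: [82, 82, 82, 82, 83, 82, 84]  (not all equal)
t=5: [79, 81, 81, 80, 80, 78, 80]  (not all equal)
t=6: [82, 82, 82, 82, 83, 83, 84]  (not all equal)
t=7: [79, 81, 81, 80, 79, 78, 79]  (not all equal)
t=8: [83, 82, 82, 83, 84, 84, 84]  (not all equal)
t=9: [79, 80, 80, 79, 78, 78, 78]  (not all equal)
t=10: [84, 83, 83, 84, 84, 85, 84]  (not all equal)
t=11: [78, 78, 78, 78, 77, 77, 77]  (not all equal)
t=12: [85, 85, 85, 85, 85, 86, 85]  (not all equal)
t=13: [77, 77, 77, 77, 76, 76, 76]  (not all equal)
t=14: [86, 86, 86, 86, 86, 87, 86]  (not all equal)
t=15: [76, 76, 76, 76, 75, 75, 75]  (not all equal)
t=16: [87, 87, 87, 87, 87, 87, 87]  (all equal)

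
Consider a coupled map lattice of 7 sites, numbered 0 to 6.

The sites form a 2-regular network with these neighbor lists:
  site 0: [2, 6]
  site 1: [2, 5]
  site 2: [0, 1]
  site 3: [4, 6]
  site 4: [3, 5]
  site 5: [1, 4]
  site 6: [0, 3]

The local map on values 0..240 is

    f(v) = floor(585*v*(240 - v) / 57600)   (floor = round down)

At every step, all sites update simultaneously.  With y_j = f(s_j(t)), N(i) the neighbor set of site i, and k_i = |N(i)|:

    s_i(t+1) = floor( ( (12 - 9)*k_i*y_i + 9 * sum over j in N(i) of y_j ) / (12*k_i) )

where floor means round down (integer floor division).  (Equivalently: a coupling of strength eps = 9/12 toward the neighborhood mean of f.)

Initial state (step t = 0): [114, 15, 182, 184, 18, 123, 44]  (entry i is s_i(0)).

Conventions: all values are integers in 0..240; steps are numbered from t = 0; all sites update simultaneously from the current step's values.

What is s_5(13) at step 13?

Answer: s_5(13) = 141

Derivation:
t=0: [114, 15, 182, 184, 18, 123, 44]
t=1: [109, 103, 93, 73, 103, 64, 115]
t=2: [142, 130, 142, 138, 124, 135, 136]
t=3: [141, 142, 142, 143, 143, 144, 141]
t=4: [141, 140, 141, 140, 140, 140, 140]
t=5: [141, 141, 141, 142, 142, 142, 141]
t=6: [141, 141, 141, 141, 141, 141, 141]
t=7: [141, 141, 141, 141, 141, 141, 141]
t=8: [141, 141, 141, 141, 141, 141, 141]
t=9: [141, 141, 141, 141, 141, 141, 141]
t=10: [141, 141, 141, 141, 141, 141, 141]
t=11: [141, 141, 141, 141, 141, 141, 141]
t=12: [141, 141, 141, 141, 141, 141, 141]
t=13: [141, 141, 141, 141, 141, 141, 141]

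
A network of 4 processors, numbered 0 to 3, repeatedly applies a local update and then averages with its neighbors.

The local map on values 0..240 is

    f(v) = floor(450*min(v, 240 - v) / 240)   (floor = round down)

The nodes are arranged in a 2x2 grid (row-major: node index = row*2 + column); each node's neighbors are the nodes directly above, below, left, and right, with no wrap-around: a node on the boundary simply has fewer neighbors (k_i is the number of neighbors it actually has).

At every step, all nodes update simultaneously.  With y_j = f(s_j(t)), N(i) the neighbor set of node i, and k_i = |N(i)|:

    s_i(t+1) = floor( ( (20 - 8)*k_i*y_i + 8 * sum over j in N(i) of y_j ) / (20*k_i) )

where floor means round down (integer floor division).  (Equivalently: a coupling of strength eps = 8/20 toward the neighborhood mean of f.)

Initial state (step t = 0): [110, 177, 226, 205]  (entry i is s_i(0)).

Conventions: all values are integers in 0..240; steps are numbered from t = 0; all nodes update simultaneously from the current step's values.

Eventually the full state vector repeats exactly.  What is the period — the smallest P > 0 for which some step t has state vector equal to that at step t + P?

Simulating step by step:
t=0: [110, 177, 226, 205]
t=1: [152, 125, 69, 67]
t=2: [167, 187, 135, 143]
t=3: [140, 122, 181, 167]
t=4: [178, 197, 130, 147]
t=5: [126, 106, 181, 161]
t=6: [189, 191, 138, 150]
t=7: [113, 107, 167, 157]
t=8: [193, 193, 154, 160]
t=9: [102, 100, 144, 139]
t=10: [188, 188, 184, 186]
t=11: [98, 97, 102, 101]
t=12: [184, 183, 189, 187]
t=13: [103, 104, 97, 99]
t=14: [191, 192, 184, 186]
t=15: [93, 92, 101, 99]
t=16: [176, 175, 185, 183]
t=17: [116, 117, 107, 108]
t=18: [214, 215, 203, 205]
t=19: [51, 50, 64, 62]
t=20: [99, 98, 114, 112]
t=21: [190, 188, 206, 205]
t=22: [87, 89, 69, 71]
t=23: [156, 158, 136, 138]
t=24: [163, 161, 186, 184]
t=25: [136, 138, 110, 112]
t=26: [196, 195, 204, 205]
t=27: [79, 79, 69, 69]
t=28: [144, 144, 132, 132]
t=29: [184, 184, 197, 197]
t=30: [100, 100, 85, 85]
t=31: [181, 181, 164, 164]
t=32: [116, 116, 135, 135]
t=33: [212, 212, 200, 200]
t=34: [56, 56, 70, 70]
t=35: [110, 110, 125, 125]
t=36: [207, 207, 213, 213]
t=37: [58, 58, 52, 52]
t=38: [105, 105, 99, 99]
t=39: [193, 193, 187, 187]
t=40: [90, 90, 96, 96]
t=41: [170, 170, 177, 177]
t=42: [128, 128, 120, 120]
t=43: [213, 213, 222, 222]
t=44: [46, 46, 36, 36]
t=45: [82, 82, 70, 70]
t=46: [148, 148, 135, 135]
t=47: [176, 176, 191, 191]
t=48: [114, 114, 96, 96]
t=49: [206, 206, 186, 186]
t=50: [70, 70, 93, 93]
t=51: [139, 139, 165, 165]
t=52: [179, 179, 149, 149]
t=53: [125, 125, 158, 158]
t=54: [202, 202, 165, 165]
t=55: [84, 84, 126, 126]
t=56: [168, 168, 201, 201]
t=57: [122, 122, 85, 85]
t=58: [208, 208, 171, 171]
t=59: [73, 73, 115, 115]
t=60: [151, 151, 199, 199]
t=61: [148, 148, 94, 94]
t=62: [172, 172, 175, 175]
t=63: [125, 125, 122, 122]
t=64: [216, 216, 219, 219]
t=65: [43, 43, 40, 40]
t=66: [79, 79, 76, 76]
t=67: [146, 146, 143, 143]
t=68: [177, 177, 180, 180]
t=69: [116, 116, 113, 113]
t=70: [215, 215, 212, 212]
t=71: [47, 47, 50, 50]
t=72: [89, 89, 92, 92]
t=73: [167, 167, 170, 170]
t=74: [135, 135, 132, 132]
t=75: [197, 197, 200, 200]
t=76: [79, 79, 76, 76]

Answer: 10
Key observation: The state at step 66, [79, 79, 76, 76], reappears at step 76 — and no state repeats earlier — so the cycle the system enters has period 10.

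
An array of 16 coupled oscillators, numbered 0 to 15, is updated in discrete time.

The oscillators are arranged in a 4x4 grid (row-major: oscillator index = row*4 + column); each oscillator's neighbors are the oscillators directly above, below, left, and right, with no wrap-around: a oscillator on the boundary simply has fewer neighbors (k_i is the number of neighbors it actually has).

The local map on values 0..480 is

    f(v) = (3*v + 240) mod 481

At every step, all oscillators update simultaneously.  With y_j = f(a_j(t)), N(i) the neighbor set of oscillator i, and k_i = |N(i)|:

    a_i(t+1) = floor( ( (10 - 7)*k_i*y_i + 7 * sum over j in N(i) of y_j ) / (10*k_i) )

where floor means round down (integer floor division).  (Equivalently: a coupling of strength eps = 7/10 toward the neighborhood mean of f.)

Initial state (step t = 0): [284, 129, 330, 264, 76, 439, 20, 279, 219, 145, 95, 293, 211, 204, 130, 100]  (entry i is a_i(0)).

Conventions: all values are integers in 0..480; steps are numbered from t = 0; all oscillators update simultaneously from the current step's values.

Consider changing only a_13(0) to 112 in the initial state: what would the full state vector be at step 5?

Simulating step by step:
t=0: [284, 129, 330, 264, 76, 439, 20, 279, 219, 145, 95, 293, 211, 112, 130, 100]
t=1: [253, 163, 200, 155, 294, 228, 184, 157, 370, 175, 153, 97, 296, 200, 90, 124]
t=2: [153, 270, 290, 273, 250, 308, 312, 205, 258, 331, 183, 150, 311, 219, 173, 66]
t=3: [106, 158, 137, 211, 118, 165, 244, 233, 134, 252, 262, 324, 227, 302, 354, 301]
t=4: [144, 186, 199, 337, 148, 144, 168, 289, 185, 126, 130, 239, 252, 245, 202, 260]
t=5: [239, 267, 309, 262, 223, 218, 226, 283, 181, 157, 261, 224, 124, 128, 160, 311]

Answer: [239, 267, 309, 262, 223, 218, 226, 283, 181, 157, 261, 224, 124, 128, 160, 311]
Key observation: This trace re-runs the system from the modified initial state.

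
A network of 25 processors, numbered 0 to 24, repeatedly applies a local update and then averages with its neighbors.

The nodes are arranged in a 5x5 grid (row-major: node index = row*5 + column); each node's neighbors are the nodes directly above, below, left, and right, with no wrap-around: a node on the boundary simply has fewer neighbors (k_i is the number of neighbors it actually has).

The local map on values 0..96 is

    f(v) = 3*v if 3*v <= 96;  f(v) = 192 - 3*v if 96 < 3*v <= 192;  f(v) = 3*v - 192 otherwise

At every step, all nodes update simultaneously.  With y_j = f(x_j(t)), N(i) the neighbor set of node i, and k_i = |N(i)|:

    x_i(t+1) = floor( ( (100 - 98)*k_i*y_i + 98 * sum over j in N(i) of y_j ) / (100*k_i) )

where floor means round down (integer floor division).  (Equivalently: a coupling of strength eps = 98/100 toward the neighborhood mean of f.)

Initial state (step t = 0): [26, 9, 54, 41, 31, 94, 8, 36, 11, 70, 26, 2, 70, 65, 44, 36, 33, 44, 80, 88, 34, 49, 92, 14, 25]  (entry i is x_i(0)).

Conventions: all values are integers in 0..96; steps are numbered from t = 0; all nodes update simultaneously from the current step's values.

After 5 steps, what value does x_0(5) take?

Answer: x_0(5) = 45

Derivation:
t=0: [26, 9, 54, 41, 31, 94, 8, 36, 11, 70, 26, 2, 70, 65, 44, 36, 33, 44, 80, 88, 34, 49, 92, 14, 25]
t=1: [58, 43, 59, 52, 44, 60, 51, 27, 43, 61, 60, 52, 37, 39, 31, 86, 49, 60, 44, 61, 65, 88, 49, 68, 57]
t=2: [37, 24, 59, 45, 23, 22, 47, 50, 50, 70, 37, 44, 51, 74, 32, 20, 46, 56, 27, 57, 67, 31, 32, 41, 10]
t=3: [69, 49, 56, 42, 38, 70, 59, 36, 36, 67, 62, 56, 39, 63, 24, 48, 59, 66, 36, 68, 75, 53, 62, 69, 44]
t=4: [31, 18, 64, 62, 38, 12, 42, 50, 41, 76, 29, 27, 30, 77, 9, 18, 27, 44, 10, 70, 40, 18, 17, 49, 14]
t=5: [45, 53, 33, 48, 22, 81, 53, 55, 31, 57, 57, 81, 56, 53, 30, 79, 62, 62, 40, 32, 54, 67, 52, 41, 31]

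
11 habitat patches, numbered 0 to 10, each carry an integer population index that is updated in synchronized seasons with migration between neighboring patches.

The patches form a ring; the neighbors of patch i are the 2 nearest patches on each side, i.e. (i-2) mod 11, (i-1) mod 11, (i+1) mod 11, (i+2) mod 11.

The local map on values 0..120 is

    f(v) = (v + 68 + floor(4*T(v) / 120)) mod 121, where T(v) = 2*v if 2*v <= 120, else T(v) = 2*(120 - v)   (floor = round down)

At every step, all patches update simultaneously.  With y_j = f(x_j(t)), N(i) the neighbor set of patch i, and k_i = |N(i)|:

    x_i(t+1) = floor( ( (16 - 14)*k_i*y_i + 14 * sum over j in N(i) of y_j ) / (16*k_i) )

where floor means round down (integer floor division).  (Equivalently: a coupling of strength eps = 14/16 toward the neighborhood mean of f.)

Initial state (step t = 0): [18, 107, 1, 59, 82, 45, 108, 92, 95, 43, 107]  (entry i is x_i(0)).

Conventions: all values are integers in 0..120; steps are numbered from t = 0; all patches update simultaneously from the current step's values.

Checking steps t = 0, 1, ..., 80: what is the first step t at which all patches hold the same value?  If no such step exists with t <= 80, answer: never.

Answer: 27
Key observation: Synchronization is absorbing here: once all patches are equal they stay equal, and step 27 is the first all-equal step.

Derivation:
t=0: [18, 107, 1, 59, 82, 45, 108, 92, 95, 43, 107]  (not all equal)
t=1: [74, 54, 48, 60, 58, 44, 57, 76, 62, 63, 71]  (not all equal)
t=2: [37, 38, 25, 54, 55, 25, 35, 35, 15, 19, 14]  (not all equal)
t=3: [94, 76, 60, 66, 65, 59, 76, 94, 93, 93, 94]  (not all equal)
t=4: [31, 27, 22, 15, 15, 22, 26, 30, 37, 41, 37]  (not all equal)
t=5: [101, 95, 91, 89, 89, 90, 95, 100, 103, 104, 104]  (not all equal)
t=6: [46, 44, 41, 39, 39, 41, 43, 46, 49, 50, 49]  (not all equal)
t=7: [90, 114, 112, 110, 110, 111, 114, 89, 91, 103, 91]  (not all equal)
t=8: [50, 50, 54, 58, 58, 53, 49, 50, 46, 40, 46]  (not all equal)
t=9: [50, 28, 4, 4, 30, 30, 43, 76, 90, 64, 64]  (not all equal)
t=10: [43, 46, 67, 89, 90, 80, 71, 61, 41, 18, 34]  (not all equal)
t=11: [85, 74, 69, 48, 27, 27, 44, 55, 62, 85, 106]  (not all equal)
t=12: [32, 52, 62, 66, 88, 85, 59, 56, 46, 27, 29]  (not all equal)
t=13: [58, 50, 35, 20, 20, 19, 43, 56, 60, 82, 81]  (not all equal)
t=14: [37, 50, 53, 72, 97, 75, 56, 53, 40, 15, 14]  (not all equal)
t=15: [50, 46, 38, 18, 17, 19, 40, 49, 52, 76, 76]  (not all equal)
t=16: [60, 62, 76, 98, 96, 99, 78, 64, 61, 35, 34]  (not all equal)
t=17: [55, 42, 27, 33, 37, 34, 28, 43, 56, 43, 43]  (not all equal)
t=18: [95, 83, 83, 104, 100, 104, 84, 84, 96, 65, 65]  (not all equal)
t=19: [25, 35, 42, 42, 42, 42, 42, 35, 26, 31, 31]  (not all equal)
t=20: [103, 104, 106, 110, 112, 110, 106, 105, 103, 99, 99]  (not all equal)
t=21: [49, 52, 54, 55, 55, 55, 54, 52, 50, 50, 49]  (not all equal)
t=22: [42, 54, 29, 4, 4, 4, 3, 2, 27, 52, 41]  (not all equal)
t=23: [61, 86, 69, 62, 77, 71, 76, 61, 67, 85, 60]  (not all equal)
t=24: [23, 15, 20, 23, 20, 18, 19, 22, 19, 15, 22]  (not all equal)
t=25: [87, 90, 89, 87, 89, 89, 88, 87, 88, 89, 87]  (not all equal)
t=26: [37, 36, 37, 37, 37, 36, 37, 37, 36, 36, 37]  (not all equal)
t=27: [106, 106, 106, 106, 106, 106, 106, 106, 106, 106, 106]  (all equal)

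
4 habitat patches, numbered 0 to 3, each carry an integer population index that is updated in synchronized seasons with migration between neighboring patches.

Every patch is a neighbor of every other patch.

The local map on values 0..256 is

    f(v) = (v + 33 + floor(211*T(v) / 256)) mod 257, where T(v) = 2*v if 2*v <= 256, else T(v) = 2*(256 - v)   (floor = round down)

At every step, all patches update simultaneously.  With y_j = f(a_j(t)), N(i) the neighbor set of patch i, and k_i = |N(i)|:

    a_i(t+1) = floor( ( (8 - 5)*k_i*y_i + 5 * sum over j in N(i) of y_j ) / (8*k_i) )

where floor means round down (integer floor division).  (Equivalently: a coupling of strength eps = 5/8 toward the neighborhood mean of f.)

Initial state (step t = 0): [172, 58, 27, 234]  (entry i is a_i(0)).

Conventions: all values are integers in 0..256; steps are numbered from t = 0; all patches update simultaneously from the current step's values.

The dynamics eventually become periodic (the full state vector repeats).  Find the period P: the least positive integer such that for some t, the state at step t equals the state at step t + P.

Simulating step by step:
t=0: [172, 58, 27, 234]
t=1: [102, 118, 105, 95]
t=2: [52, 59, 53, 49]
t=3: [172, 176, 173, 171]
t=4: [85, 84, 85, 85]
t=5: [53, 96, 53, 53]
t=6: [143, 119, 143, 143]
t=7: [102, 99, 102, 102]
t=8: [44, 43, 44, 44]
t=9: [148, 147, 148, 148]
t=10: [102, 102, 102, 102]
t=11: [46, 46, 46, 46]
t=12: [154, 154, 154, 154]
t=13: [98, 98, 98, 98]
t=14: [35, 35, 35, 35]
t=15: [125, 125, 125, 125]
t=16: [107, 107, 107, 107]
t=17: [59, 59, 59, 59]
t=18: [189, 189, 189, 189]
t=19: [75, 75, 75, 75]
t=20: [231, 231, 231, 231]
t=21: [48, 48, 48, 48]
t=22: [160, 160, 160, 160]
t=23: [94, 94, 94, 94]
t=24: [24, 24, 24, 24]
t=25: [96, 96, 96, 96]
t=26: [30, 30, 30, 30]
t=27: [112, 112, 112, 112]
t=28: [72, 72, 72, 72]
t=29: [223, 223, 223, 223]
t=30: [53, 53, 53, 53]
t=31: [173, 173, 173, 173]
t=32: [85, 85, 85, 85]
t=33: [1, 1, 1, 1]
t=34: [35, 35, 35, 35]

Answer: 20
Key observation: The state at step 14, [35, 35, 35, 35], reappears at step 34 — and no state repeats earlier — so the cycle the system enters has period 20.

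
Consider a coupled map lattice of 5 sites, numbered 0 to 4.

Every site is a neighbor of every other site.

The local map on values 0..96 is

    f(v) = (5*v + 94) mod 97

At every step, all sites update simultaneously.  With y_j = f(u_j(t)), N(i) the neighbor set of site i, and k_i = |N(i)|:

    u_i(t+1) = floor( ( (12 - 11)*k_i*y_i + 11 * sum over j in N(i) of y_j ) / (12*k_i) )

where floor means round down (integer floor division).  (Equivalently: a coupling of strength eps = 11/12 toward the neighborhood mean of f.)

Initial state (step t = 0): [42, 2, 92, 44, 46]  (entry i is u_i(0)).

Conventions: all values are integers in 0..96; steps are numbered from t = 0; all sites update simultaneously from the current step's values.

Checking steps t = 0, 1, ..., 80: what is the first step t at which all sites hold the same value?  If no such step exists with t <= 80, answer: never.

Answer: never
Key observation: The state at step 6 reappears at step 8 — the system is in a cycle of period 2 from step 6 on.  No step 0..8 is synchronized, and the cycle repeats forever, so no step up to 80 (or ever) has all sites equal.

Derivation:
t=0: [42, 2, 92, 44, 46]  (not all equal)
t=1: [31, 32, 23, 29, 28]  (not all equal)
t=2: [41, 40, 47, 42, 43]  (not all equal)
t=3: [17, 17, 12, 16, 15]  (not all equal)
t=4: [72, 72, 76, 73, 74]  (not all equal)
t=5: [74, 74, 71, 73, 72]  (not all equal)
t=6: [69, 69, 71, 69, 70]  (not all equal)
t=7: [54, 54, 52, 54, 53]  (not all equal)
t=8: [69, 69, 71, 69, 70]  (not all equal)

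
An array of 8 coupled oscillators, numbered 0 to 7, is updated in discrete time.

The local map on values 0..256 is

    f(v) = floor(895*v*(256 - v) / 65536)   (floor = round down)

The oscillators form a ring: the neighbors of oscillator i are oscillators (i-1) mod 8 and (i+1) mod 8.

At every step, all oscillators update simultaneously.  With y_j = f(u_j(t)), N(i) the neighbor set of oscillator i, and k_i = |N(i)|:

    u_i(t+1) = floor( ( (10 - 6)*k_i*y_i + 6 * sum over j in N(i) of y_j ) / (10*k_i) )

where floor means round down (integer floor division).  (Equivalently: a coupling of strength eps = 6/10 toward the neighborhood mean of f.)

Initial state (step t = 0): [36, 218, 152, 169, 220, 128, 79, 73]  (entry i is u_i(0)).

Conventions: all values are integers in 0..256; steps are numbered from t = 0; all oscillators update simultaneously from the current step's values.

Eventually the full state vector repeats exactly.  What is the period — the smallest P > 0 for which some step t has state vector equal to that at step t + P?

Answer: 4
Key observation: The state at step 32, [222, 222, 222, 222, 222, 222, 222, 222], reappears at step 36 — and no state repeats earlier — so the cycle the system enters has period 4.

Derivation:
t=0: [36, 218, 152, 169, 220, 128, 79, 73]
t=1: [131, 142, 179, 176, 170, 178, 197, 162]
t=2: [217, 211, 199, 192, 193, 182, 182, 197]
t=3: [132, 132, 150, 162, 171, 177, 175, 152]
t=4: [220, 221, 215, 207, 198, 193, 198, 210]
t=5: [114, 110, 120, 138, 153, 160, 151, 131]
t=6: [221, 220, 221, 219, 215, 212, 216, 220]
t=7: [106, 106, 107, 111, 119, 121, 117, 109]
t=8: [217, 217, 217, 219, 221, 222, 221, 218]
t=9: [114, 115, 113, 110, 105, 104, 106, 111]
t=10: [220, 220, 220, 218, 216, 215, 217, 219]
t=11: [108, 108, 109, 112, 116, 117, 115, 110]
t=12: [218, 218, 218, 219, 221, 221, 220, 219]
t=13: [112, 113, 112, 109, 106, 105, 107, 110]
t=14: [219, 220, 219, 218, 217, 216, 217, 218]
t=15: [110, 109, 110, 112, 115, 115, 115, 112]
t=16: [219, 218, 219, 220, 220, 221, 220, 220]
t=17: [110, 111, 110, 108, 107, 106, 107, 108]
t=18: [218, 219, 218, 218, 217, 217, 217, 218]
t=19: [112, 111, 112, 113, 114, 115, 114, 113]
t=20: [219, 219, 219, 220, 220, 221, 220, 220]
t=21: [109, 110, 109, 108, 107, 106, 107, 108]
t=22: [218, 218, 218, 217, 217, 217, 217, 217]
t=23: [113, 113, 113, 114, 115, 115, 115, 114]
t=24: [220, 220, 220, 220, 221, 221, 221, 220]
t=25: [108, 108, 108, 107, 105, 105, 105, 107]
t=26: [217, 218, 217, 217, 216, 216, 216, 217]
t=27: [114, 114, 114, 115, 116, 117, 116, 115]
t=28: [221, 221, 221, 221, 221, 221, 221, 221]
t=29: [105, 105, 105, 105, 105, 105, 105, 105]
t=30: [216, 216, 216, 216, 216, 216, 216, 216]
t=31: [117, 117, 117, 117, 117, 117, 117, 117]
t=32: [222, 222, 222, 222, 222, 222, 222, 222]
t=33: [103, 103, 103, 103, 103, 103, 103, 103]
t=34: [215, 215, 215, 215, 215, 215, 215, 215]
t=35: [120, 120, 120, 120, 120, 120, 120, 120]
t=36: [222, 222, 222, 222, 222, 222, 222, 222]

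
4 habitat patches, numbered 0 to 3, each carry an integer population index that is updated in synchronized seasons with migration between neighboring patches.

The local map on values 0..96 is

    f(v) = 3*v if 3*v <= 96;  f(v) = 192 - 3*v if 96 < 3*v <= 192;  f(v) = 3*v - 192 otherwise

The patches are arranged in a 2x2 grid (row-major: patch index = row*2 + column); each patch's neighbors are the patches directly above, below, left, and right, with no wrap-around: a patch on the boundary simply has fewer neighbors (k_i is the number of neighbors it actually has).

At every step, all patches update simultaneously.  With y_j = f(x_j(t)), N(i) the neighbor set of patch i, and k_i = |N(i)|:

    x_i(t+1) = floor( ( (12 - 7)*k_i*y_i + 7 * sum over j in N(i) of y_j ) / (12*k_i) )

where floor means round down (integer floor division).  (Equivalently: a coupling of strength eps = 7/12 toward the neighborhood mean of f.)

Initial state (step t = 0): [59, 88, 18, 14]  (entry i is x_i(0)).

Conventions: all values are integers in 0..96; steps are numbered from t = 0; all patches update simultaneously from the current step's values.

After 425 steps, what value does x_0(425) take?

Answer: x_0(425) = 24
Key observation: The state at step 11, [24, 25, 24, 24], reappears at step 13: the system is in a cycle of period 2 from step 11 on.  Therefore the state at step 425 equals the state at step 11 + ((425 - 11) mod 2) = 11, which is [24, 25, 24, 24].

Derivation:
t=0: [59, 88, 18, 14]
t=1: [43, 46, 39, 54]
t=2: [63, 49, 58, 50]
t=3: [19, 31, 20, 35]
t=4: [68, 80, 67, 80]
t=5: [21, 37, 21, 36]
t=6: [68, 76, 69, 77]
t=7: [19, 29, 21, 31]
t=8: [67, 80, 70, 82]
t=9: [23, 38, 25, 41]
t=10: [73, 72, 71, 73]
t=11: [24, 25, 24, 24]
t=12: [72, 73, 72, 72]
t=13: [24, 25, 24, 24]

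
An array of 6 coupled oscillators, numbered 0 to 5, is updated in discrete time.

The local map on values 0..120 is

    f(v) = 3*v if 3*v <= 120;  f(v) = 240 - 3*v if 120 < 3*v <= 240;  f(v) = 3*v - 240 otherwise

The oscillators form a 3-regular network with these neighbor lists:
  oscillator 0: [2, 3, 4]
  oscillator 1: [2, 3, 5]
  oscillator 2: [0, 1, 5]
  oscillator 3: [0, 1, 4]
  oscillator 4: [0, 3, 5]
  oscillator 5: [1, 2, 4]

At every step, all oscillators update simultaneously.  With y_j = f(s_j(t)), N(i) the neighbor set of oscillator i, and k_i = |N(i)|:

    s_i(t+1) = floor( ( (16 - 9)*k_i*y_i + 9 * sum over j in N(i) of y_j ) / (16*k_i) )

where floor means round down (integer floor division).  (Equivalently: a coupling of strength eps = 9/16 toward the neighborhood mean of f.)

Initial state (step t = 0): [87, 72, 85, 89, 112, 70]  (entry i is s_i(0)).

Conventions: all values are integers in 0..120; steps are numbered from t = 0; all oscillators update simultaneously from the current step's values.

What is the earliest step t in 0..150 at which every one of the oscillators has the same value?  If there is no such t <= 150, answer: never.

Simulating step by step:
t=0: [87, 72, 85, 89, 112, 70]  (not all equal)
t=1: [35, 24, 20, 38, 56, 38]  (not all equal)
t=2: [92, 85, 80, 96, 93, 88]  (not all equal)
t=3: [32, 20, 14, 37, 37, 20]  (not all equal)
t=4: [91, 66, 58, 98, 98, 66]  (not all equal)
t=5: [47, 48, 50, 47, 47, 48]  (not all equal)
t=6: [97, 95, 93, 98, 98, 95]  (not all equal)
t=7: [49, 45, 43, 51, 51, 45]  (not all equal)
t=8: [94, 102, 105, 91, 91, 102]  (not all equal)
t=9: [44, 61, 65, 40, 40, 61]  (not all equal)
t=10: [100, 66, 61, 105, 105, 66]  (not all equal)
t=11: [65, 51, 51, 66, 66, 51]  (not all equal)
t=12: [51, 78, 79, 51, 51, 78]  (not all equal)
t=13: [71, 20, 19, 71, 71, 20]  (not all equal)
t=14: [32, 53, 52, 33, 33, 53]  (not all equal)
t=15: [94, 84, 85, 95, 95, 84]  (not all equal)
t=16: [38, 18, 18, 38, 38, 18]  (not all equal)
t=17: [102, 65, 65, 102, 102, 65]  (not all equal)
t=18: [62, 48, 48, 62, 62, 48]  (not all equal)
t=19: [61, 88, 88, 61, 61, 88]  (not all equal)
t=20: [50, 30, 30, 50, 50, 30]  (not all equal)
t=21: [90, 90, 90, 90, 90, 90]  (all equal)

Answer: 21
Key observation: Synchronization is absorbing here: once all oscillators are equal they stay equal, and step 21 is the first all-equal step.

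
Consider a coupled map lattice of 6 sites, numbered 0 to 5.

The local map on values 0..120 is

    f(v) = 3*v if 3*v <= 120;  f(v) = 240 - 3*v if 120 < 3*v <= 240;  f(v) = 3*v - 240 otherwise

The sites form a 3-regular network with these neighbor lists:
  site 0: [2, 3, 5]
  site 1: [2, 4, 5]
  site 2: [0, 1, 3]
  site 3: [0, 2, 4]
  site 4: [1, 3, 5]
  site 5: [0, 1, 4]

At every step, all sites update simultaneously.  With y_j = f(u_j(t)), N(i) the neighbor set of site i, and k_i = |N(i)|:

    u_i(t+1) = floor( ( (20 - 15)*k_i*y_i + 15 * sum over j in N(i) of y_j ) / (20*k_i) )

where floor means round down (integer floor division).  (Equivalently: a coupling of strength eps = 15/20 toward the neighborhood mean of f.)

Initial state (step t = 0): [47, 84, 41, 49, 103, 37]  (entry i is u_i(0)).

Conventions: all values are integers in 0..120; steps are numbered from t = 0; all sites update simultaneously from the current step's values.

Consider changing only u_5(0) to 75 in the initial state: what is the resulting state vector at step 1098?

Simulating step by step:
t=0: [47, 84, 41, 49, 103, 75]
t=1: [81, 53, 80, 94, 47, 48]
t=2: [35, 69, 31, 36, 79, 69]
t=3: [84, 40, 84, 77, 44, 43]
t=4: [36, 87, 38, 35, 87, 87]
t=5: [87, 44, 87, 87, 42, 42]
t=6: [44, 89, 42, 44, 89, 89]
t=7: [89, 48, 89, 89, 47, 47]
t=8: [45, 80, 44, 45, 80, 80]
t=9: [79, 27, 79, 79, 26, 26]
t=10: [21, 60, 22, 21, 60, 60]
t=11: [63, 61, 63, 63, 60, 60]
t=12: [53, 57, 52, 53, 57, 57]
t=13: [78, 72, 78, 78, 72, 72]
t=14: [10, 19, 10, 10, 19, 19]
t=15: [36, 50, 36, 36, 50, 50]
t=16: [103, 94, 103, 103, 94, 94]
t=17: [62, 48, 62, 62, 48, 48]
t=18: [64, 85, 64, 64, 85, 85]
t=19: [39, 23, 39, 39, 23, 23]
t=20: [105, 81, 105, 105, 81, 81]
t=21: [57, 21, 57, 57, 21, 21]
t=22: [67, 64, 67, 67, 64, 64]
t=23: [41, 45, 41, 41, 45, 45]
t=24: [114, 108, 114, 114, 108, 108]
t=25: [97, 88, 97, 97, 88, 88]
t=26: [44, 30, 44, 44, 30, 30]
t=27: [103, 94, 103, 103, 94, 94]

Answer: [105, 81, 105, 105, 81, 81]
Key observation: The state at step 16, [103, 94, 103, 103, 94, 94], reappears at step 27: the system is in a cycle of period 11 from step 16 on.  Therefore the state at step 1098 equals the state at step 16 + ((1098 - 16) mod 11) = 20, which is [105, 81, 105, 105, 81, 81].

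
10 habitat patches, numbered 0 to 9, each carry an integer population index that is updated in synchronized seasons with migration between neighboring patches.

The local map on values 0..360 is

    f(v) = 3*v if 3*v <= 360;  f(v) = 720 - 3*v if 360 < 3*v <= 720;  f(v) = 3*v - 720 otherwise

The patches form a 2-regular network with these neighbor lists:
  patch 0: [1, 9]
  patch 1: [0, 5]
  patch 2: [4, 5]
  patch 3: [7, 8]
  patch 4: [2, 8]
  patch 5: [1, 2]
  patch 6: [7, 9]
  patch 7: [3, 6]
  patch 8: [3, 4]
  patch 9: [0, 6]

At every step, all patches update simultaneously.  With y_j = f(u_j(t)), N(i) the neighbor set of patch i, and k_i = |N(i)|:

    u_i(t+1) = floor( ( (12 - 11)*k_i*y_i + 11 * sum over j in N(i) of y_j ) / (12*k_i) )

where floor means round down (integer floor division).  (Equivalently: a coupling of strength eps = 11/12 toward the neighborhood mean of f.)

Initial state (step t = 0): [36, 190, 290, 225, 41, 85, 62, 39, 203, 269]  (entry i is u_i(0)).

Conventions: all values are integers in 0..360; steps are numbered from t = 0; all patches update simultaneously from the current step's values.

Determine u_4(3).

Answer: u_4(3) = 171

Derivation:
t=0: [36, 190, 290, 225, 41, 85, 62, 39, 203, 269]
t=1: [117, 178, 185, 108, 129, 158, 109, 115, 86, 142]
t=2: [249, 289, 279, 303, 221, 181, 320, 327, 322, 335]
t=3: [200, 105, 117, 248, 171, 135, 270, 218, 133, 146]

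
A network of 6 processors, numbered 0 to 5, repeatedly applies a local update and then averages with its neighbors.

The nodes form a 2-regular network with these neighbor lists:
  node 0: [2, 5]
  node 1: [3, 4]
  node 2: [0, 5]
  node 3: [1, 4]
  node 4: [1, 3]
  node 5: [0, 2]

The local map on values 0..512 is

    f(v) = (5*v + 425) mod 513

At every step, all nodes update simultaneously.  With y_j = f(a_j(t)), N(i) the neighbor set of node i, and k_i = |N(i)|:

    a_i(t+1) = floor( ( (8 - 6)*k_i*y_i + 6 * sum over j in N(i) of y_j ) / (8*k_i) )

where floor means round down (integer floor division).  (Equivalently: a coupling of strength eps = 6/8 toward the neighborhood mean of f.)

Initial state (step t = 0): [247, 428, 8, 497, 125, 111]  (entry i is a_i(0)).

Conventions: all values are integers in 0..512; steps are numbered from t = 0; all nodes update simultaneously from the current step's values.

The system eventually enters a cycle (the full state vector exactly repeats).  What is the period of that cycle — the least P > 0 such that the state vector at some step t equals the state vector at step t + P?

Answer: 18
Key observation: The state at step 13, [49, 129, 49, 129, 129, 49], reappears at step 31 — and no state repeats earlier — so the cycle the system enters has period 18.

Derivation:
t=0: [247, 428, 8, 497, 125, 111]
t=1: [379, 138, 336, 95, 135, 336]
t=2: [106, 195, 133, 157, 197, 133]
t=3: [158, 306, 205, 330, 305, 205]
t=4: [365, 266, 335, 315, 267, 335]
t=5: [85, 309, 104, 279, 309, 104]
t=6: [408, 374, 396, 393, 374, 396]
t=7: [368, 278, 375, 266, 278, 375]
t=8: [239, 253, 234, 261, 253, 234]
t=9: [62, 166, 65, 161, 166, 65]
t=10: [233, 219, 231, 222, 219, 231]
t=11: [43, 499, 44, 497, 499, 44]
t=12: [130, 351, 130, 352, 351, 130]
t=13: [49, 129, 49, 129, 129, 49]
t=14: [157, 44, 157, 44, 44, 157]
t=15: [184, 132, 184, 132, 132, 184]
t=16: [319, 59, 319, 59, 59, 319]
t=17: [481, 207, 481, 207, 207, 481]
t=18: [265, 434, 265, 434, 434, 265]
t=19: [211, 30, 211, 30, 30, 211]
t=20: [454, 62, 454, 62, 62, 454]
t=21: [130, 222, 130, 222, 222, 130]
t=22: [49, 509, 49, 509, 509, 49]
t=23: [157, 405, 157, 405, 405, 157]
t=24: [184, 398, 184, 398, 398, 184]
t=25: [319, 363, 319, 363, 363, 319]
t=26: [481, 188, 481, 188, 188, 481]
t=27: [265, 339, 265, 339, 339, 265]
t=28: [211, 68, 211, 68, 68, 211]
t=29: [454, 252, 454, 252, 252, 454]
t=30: [130, 146, 130, 146, 146, 130]
t=31: [49, 129, 49, 129, 129, 49]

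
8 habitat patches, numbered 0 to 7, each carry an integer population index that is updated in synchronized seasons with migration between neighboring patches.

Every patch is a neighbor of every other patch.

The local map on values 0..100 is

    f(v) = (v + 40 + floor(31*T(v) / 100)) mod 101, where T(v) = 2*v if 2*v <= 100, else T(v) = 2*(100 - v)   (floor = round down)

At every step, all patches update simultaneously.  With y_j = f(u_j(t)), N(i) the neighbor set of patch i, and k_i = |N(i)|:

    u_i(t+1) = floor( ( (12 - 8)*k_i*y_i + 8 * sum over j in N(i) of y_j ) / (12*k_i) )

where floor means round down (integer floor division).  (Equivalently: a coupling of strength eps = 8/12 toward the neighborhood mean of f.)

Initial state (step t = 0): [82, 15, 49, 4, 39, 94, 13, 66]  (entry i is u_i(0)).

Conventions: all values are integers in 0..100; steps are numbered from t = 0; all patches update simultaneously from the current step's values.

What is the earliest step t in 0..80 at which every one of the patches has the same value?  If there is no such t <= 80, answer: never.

Simulating step by step:
t=0: [82, 15, 49, 4, 39, 94, 13, 66]  (not all equal)
t=1: [34, 42, 31, 38, 27, 35, 41, 33]  (not all equal)
t=2: [67, 46, 66, 44, 64, 67, 45, 66]  (not all equal)
t=3: [21, 18, 21, 17, 21, 21, 18, 21]  (not all equal)
t=4: [72, 71, 72, 70, 72, 72, 71, 72]  (not all equal)
t=5: [27, 27, 27, 27, 27, 27, 27, 27]  (all equal)

Answer: 5
Key observation: Synchronization is absorbing here: once all patches are equal they stay equal, and step 5 is the first all-equal step.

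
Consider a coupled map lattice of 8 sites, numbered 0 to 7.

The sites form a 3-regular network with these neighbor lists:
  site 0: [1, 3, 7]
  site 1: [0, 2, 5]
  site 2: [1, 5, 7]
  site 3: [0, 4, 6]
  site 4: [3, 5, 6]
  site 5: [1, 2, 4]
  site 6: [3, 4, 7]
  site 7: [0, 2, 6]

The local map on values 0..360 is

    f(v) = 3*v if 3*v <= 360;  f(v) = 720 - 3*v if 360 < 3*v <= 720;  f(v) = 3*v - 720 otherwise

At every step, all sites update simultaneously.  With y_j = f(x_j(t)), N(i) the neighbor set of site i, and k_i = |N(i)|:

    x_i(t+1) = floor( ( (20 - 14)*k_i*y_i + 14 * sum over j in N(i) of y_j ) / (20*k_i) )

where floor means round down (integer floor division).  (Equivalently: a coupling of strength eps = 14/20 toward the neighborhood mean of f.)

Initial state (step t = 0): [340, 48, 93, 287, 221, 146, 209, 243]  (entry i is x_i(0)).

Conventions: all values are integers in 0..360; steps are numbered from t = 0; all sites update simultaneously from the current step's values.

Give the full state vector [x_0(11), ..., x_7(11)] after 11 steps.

Answer: [105, 228, 237, 64, 133, 243, 75, 108]

Derivation:
t=0: [340, 48, 93, 287, 221, 146, 209, 243]
t=1: [158, 244, 185, 147, 137, 196, 76, 159]
t=2: [198, 130, 139, 266, 241, 153, 262, 222]
t=3: [145, 260, 241, 68, 95, 226, 51, 131]
t=4: [223, 95, 101, 229, 178, 93, 236, 201]
t=5: [116, 233, 249, 68, 131, 264, 82, 120]
t=6: [240, 110, 113, 276, 219, 109, 281, 252]
t=7: [110, 254, 263, 75, 149, 268, 85, 118]
t=8: [243, 125, 132, 267, 213, 114, 275, 258]
t=9: [114, 261, 270, 69, 147, 277, 81, 118]
t=10: [248, 145, 150, 263, 214, 134, 268, 263]
t=11: [105, 228, 237, 64, 133, 243, 75, 108]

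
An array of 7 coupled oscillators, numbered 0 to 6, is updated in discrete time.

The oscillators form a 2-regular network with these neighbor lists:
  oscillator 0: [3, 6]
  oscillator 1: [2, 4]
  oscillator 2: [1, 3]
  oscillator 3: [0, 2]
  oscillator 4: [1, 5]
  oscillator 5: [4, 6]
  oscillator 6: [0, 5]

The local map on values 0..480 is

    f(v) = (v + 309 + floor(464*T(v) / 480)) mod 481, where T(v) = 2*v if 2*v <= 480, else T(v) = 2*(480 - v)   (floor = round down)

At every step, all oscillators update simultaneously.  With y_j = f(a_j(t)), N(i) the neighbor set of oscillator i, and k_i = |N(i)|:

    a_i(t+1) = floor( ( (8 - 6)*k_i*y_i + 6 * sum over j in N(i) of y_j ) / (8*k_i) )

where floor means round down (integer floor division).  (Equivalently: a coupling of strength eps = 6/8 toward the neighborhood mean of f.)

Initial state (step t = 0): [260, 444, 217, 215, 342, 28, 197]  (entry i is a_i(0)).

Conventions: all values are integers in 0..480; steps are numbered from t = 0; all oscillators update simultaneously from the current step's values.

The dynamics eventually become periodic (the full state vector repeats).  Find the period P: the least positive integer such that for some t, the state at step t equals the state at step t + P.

Answer: 14
Key observation: The state at step 8, [322, 405, 420, 299, 376, 385, 257], reappears at step 22 — and no state repeats earlier — so the cycle the system enters has period 14.

Derivation:
t=0: [260, 444, 217, 215, 342, 28, 197]
t=1: [331, 422, 415, 300, 383, 413, 259]
t=2: [302, 377, 406, 424, 374, 254, 314]
t=3: [426, 394, 380, 409, 266, 334, 307]
t=4: [405, 257, 386, 378, 318, 296, 418]
t=5: [382, 329, 263, 390, 307, 428, 412]
t=6: [385, 298, 322, 258, 418, 404, 375]
t=7: [264, 426, 305, 327, 411, 383, 391]
t=8: [322, 405, 420, 299, 376, 385, 257]
t=9: [305, 382, 411, 426, 391, 264, 327]
t=10: [420, 385, 376, 405, 257, 322, 299]
t=11: [411, 264, 391, 382, 327, 305, 426]
t=12: [376, 322, 257, 385, 299, 420, 405]
t=13: [391, 305, 327, 264, 426, 411, 382]
t=14: [257, 420, 299, 322, 405, 376, 385]
t=15: [327, 411, 426, 305, 382, 391, 264]
t=16: [299, 376, 405, 420, 385, 257, 322]
t=17: [426, 391, 382, 411, 264, 327, 305]
t=18: [405, 257, 385, 376, 322, 299, 420]
t=19: [382, 327, 264, 391, 305, 426, 411]
t=20: [385, 299, 322, 257, 420, 405, 376]
t=21: [264, 426, 305, 327, 411, 382, 391]
t=22: [322, 405, 420, 299, 376, 385, 257]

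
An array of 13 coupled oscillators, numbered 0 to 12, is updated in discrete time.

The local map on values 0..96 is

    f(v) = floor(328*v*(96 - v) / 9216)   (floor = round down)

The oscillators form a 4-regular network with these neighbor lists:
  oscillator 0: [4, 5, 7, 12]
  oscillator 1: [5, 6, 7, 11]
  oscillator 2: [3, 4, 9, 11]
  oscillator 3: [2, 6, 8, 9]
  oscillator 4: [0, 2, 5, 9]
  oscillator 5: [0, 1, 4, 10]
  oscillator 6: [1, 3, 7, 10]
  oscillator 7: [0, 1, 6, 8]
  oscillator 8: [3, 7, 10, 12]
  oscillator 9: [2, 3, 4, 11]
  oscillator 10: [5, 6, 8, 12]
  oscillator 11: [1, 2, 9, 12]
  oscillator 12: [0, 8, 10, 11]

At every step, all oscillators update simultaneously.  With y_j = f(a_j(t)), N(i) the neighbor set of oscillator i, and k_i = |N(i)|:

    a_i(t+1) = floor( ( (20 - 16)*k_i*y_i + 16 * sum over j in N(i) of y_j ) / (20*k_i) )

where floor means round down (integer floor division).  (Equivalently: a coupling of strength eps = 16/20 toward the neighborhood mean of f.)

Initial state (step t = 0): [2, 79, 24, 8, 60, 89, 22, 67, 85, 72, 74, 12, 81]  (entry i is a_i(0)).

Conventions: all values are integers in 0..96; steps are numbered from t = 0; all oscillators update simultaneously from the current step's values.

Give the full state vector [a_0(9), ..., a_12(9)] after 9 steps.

Answer: [43, 43, 43, 43, 43, 43, 43, 43, 43, 43, 43, 43, 43]

Derivation:
t=0: [2, 79, 24, 8, 60, 89, 22, 67, 85, 72, 74, 12, 81]
t=1: [43, 46, 51, 47, 45, 41, 51, 42, 45, 51, 42, 49, 34]
t=2: [79, 80, 81, 81, 80, 80, 80, 80, 79, 81, 79, 79, 79]
t=3: [45, 45, 44, 44, 44, 45, 45, 45, 45, 44, 46, 45, 47]
t=4: [81, 81, 81, 81, 81, 81, 81, 81, 81, 81, 81, 81, 81]
t=5: [43, 43, 43, 43, 43, 43, 43, 43, 43, 43, 43, 43, 43]
t=6: [81, 81, 81, 81, 81, 81, 81, 81, 81, 81, 81, 81, 81]
t=7: [43, 43, 43, 43, 43, 43, 43, 43, 43, 43, 43, 43, 43]
t=8: [81, 81, 81, 81, 81, 81, 81, 81, 81, 81, 81, 81, 81]
t=9: [43, 43, 43, 43, 43, 43, 43, 43, 43, 43, 43, 43, 43]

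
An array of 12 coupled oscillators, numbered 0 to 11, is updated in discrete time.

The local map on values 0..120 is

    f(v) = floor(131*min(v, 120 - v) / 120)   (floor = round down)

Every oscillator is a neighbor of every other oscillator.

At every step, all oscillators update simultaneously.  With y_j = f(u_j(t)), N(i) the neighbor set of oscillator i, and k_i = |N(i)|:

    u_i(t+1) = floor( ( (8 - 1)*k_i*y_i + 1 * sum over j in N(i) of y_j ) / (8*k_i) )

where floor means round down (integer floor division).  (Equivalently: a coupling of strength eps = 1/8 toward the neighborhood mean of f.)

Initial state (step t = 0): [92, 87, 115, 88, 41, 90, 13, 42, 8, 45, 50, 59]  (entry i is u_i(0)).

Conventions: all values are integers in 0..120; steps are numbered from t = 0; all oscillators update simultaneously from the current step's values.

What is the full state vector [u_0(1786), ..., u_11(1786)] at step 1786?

Answer: [63, 63, 63, 63, 63, 63, 63, 63, 63, 63, 63, 63]
Key observation: The state at step 16, [63, 63, 63, 63, 63, 63, 63, 63, 63, 63, 63, 63], reappears at step 18: the system is in a cycle of period 2 from step 16 on.  Therefore the state at step 1786 equals the state at step 16 + ((1786 - 16) mod 2) = 16, which is [63, 63, 63, 63, 63, 63, 63, 63, 63, 63, 63, 63].

Derivation:
t=0: [92, 87, 115, 88, 41, 90, 13, 42, 8, 45, 50, 59]
t=1: [30, 35, 9, 34, 42, 32, 16, 43, 11, 47, 51, 59]
t=2: [32, 37, 12, 36, 43, 34, 19, 44, 15, 49, 52, 60]
t=3: [34, 39, 16, 38, 45, 37, 22, 46, 19, 51, 53, 61]
t=4: [37, 41, 20, 41, 47, 40, 26, 48, 22, 53, 54, 60]
t=5: [40, 43, 24, 43, 50, 43, 30, 50, 26, 55, 56, 62]
t=6: [43, 46, 28, 46, 52, 46, 33, 52, 30, 58, 59, 60]
t=7: [46, 49, 32, 49, 55, 49, 37, 55, 34, 61, 62, 62]
t=8: [50, 52, 36, 52, 58, 52, 41, 58, 39, 62, 61, 61]
t=9: [54, 55, 41, 55, 61, 55, 45, 61, 43, 61, 62, 62]
t=10: [57, 59, 45, 59, 63, 59, 50, 63, 47, 63, 62, 62]
t=11: [61, 63, 50, 63, 61, 63, 54, 61, 52, 61, 62, 62]
t=12: [63, 61, 55, 61, 63, 61, 58, 63, 56, 63, 62, 62]
t=13: [62, 63, 60, 63, 62, 63, 62, 62, 61, 62, 62, 62]
t=14: [63, 62, 64, 62, 63, 62, 63, 63, 63, 63, 63, 63]
t=15: [62, 62, 61, 62, 62, 62, 62, 62, 62, 62, 62, 62]
t=16: [63, 63, 63, 63, 63, 63, 63, 63, 63, 63, 63, 63]
t=17: [62, 62, 62, 62, 62, 62, 62, 62, 62, 62, 62, 62]
t=18: [63, 63, 63, 63, 63, 63, 63, 63, 63, 63, 63, 63]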